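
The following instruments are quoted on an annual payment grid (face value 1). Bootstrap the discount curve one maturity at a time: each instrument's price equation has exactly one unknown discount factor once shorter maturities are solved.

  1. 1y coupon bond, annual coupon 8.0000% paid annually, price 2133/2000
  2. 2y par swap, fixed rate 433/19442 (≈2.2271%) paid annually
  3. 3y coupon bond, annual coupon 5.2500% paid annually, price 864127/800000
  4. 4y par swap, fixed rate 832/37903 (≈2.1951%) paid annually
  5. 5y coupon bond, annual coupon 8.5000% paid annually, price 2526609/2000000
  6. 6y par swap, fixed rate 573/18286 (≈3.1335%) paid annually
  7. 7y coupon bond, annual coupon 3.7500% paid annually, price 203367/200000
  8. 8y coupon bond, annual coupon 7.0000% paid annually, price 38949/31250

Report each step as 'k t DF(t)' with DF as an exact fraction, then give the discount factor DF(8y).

step 1 [1y] bond c/1=2/25: DF=(2133/2000 − 2/25·(0))/(1+2/25) = 79/80 ≈ 0.987500
step 2 [2y] swap r/1=433/19442: DF=(1 − 433/19442·(0.987500))/(1+433/19442) = 9567/10000 ≈ 0.956700
step 3 [3y] bond c/1=21/400: DF=(864127/800000 − 21/400·(0.987500+0.956700))/(1+21/400) = 9293/10000 ≈ 0.929300
step 4 [4y] swap r/1=832/37903: DF=(1 − 832/37903·(0.987500+0.956700+0.929300))/(1+832/37903) = 573/625 ≈ 0.916800
step 5 [5y] bond c/1=17/200: DF=(2526609/2000000 − 17/200·(0.987500+0.956700+0.929300+0.916800))/(1+17/200) = 4337/5000 ≈ 0.867400
step 6 [6y] swap r/1=573/18286: DF=(1 − 573/18286·(0.987500+0.956700+0.929300+0.916800+0.867400))/(1+573/18286) = 8281/10000 ≈ 0.828100
step 7 [7y] bond c/1=3/80: DF=(203367/200000 − 3/80·(0.987500+0.956700+0.929300+0.916800+0.867400+0.828100))/(1+3/80) = 3909/5000 ≈ 0.781800
step 8 [8y] bond c/1=7/100: DF=(38949/31250 − 7/100·(0.987500+0.956700+0.929300+0.916800+0.867400+0.828100+0.781800))/(1+7/100) = 1887/2500 ≈ 0.754800

1 1 79/80
2 2 9567/10000
3 3 9293/10000
4 4 573/625
5 5 4337/5000
6 6 8281/10000
7 7 3909/5000
8 8 1887/2500
DF(8y) = 1887/2500 ≈ 0.754800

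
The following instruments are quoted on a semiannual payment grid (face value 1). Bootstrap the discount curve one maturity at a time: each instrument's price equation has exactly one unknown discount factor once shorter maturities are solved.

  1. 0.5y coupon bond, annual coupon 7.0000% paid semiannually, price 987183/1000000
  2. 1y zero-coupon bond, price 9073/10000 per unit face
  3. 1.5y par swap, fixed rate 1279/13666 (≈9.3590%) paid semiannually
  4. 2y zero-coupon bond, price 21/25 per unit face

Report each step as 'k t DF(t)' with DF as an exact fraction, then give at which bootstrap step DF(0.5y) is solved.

1 1/2 4769/5000
2 1 9073/10000
3 3/2 8721/10000
4 2 21/25
DF(0.5y) is solved at step 1

step 1 [0.5y] bond c/2=7/200: DF=(987183/1000000 − 7/200·(0))/(1+7/200) = 4769/5000 ≈ 0.953800
step 2 [1y] zero: DF = P = 9073/10000 ≈ 0.907300
step 3 [1.5y] swap r/2=1279/27332: DF=(1 − 1279/27332·(0.953800+0.907300))/(1+1279/27332) = 8721/10000 ≈ 0.872100
step 4 [2y] zero: DF = P = 21/25 ≈ 0.840000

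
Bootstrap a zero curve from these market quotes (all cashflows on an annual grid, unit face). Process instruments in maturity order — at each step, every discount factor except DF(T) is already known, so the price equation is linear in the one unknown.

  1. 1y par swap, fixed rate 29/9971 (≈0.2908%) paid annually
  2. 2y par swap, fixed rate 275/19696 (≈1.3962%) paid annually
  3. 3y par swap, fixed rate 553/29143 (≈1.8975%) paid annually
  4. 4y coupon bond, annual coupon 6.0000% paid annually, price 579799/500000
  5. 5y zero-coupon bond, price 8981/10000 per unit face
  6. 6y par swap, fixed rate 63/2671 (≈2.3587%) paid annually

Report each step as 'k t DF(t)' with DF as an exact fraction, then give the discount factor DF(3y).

step 1 [1y] swap r/1=29/9971: DF=(1 − 29/9971·(0))/(1+29/9971) = 9971/10000 ≈ 0.997100
step 2 [2y] swap r/1=275/19696: DF=(1 − 275/19696·(0.997100))/(1+275/19696) = 389/400 ≈ 0.972500
step 3 [3y] swap r/1=553/29143: DF=(1 − 553/29143·(0.997100+0.972500))/(1+553/29143) = 9447/10000 ≈ 0.944700
step 4 [4y] bond c/1=3/50: DF=(579799/500000 − 3/50·(0.997100+0.972500+0.944700))/(1+3/50) = 929/1000 ≈ 0.929000
step 5 [5y] zero: DF = P = 8981/10000 ≈ 0.898100
step 6 [6y] swap r/1=63/2671: DF=(1 − 63/2671·(0.997100+0.972500+0.944700+0.929000+0.898100))/(1+63/2671) = 8677/10000 ≈ 0.867700

1 1 9971/10000
2 2 389/400
3 3 9447/10000
4 4 929/1000
5 5 8981/10000
6 6 8677/10000
DF(3y) = 9447/10000 ≈ 0.944700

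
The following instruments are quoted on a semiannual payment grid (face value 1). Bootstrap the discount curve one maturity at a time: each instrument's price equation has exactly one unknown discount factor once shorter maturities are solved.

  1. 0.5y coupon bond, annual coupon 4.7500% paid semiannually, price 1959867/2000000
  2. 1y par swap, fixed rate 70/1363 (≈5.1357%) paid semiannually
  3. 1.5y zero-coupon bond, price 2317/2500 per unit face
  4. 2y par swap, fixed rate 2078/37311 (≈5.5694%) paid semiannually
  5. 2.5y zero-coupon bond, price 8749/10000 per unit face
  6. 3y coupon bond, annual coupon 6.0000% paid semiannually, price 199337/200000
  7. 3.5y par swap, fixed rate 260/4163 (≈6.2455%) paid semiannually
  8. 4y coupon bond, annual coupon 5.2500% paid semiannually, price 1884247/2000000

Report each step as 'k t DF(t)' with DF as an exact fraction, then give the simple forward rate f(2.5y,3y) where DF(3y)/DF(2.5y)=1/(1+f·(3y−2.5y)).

step 1 [0.5y] bond c/2=19/800: DF=(1959867/2000000 − 19/800·(0))/(1+19/800) = 2393/2500 ≈ 0.957200
step 2 [1y] swap r/2=35/1363: DF=(1 − 35/1363·(0.957200))/(1+35/1363) = 951/1000 ≈ 0.951000
step 3 [1.5y] zero: DF = P = 2317/2500 ≈ 0.926800
step 4 [2y] swap r/2=1039/37311: DF=(1 − 1039/37311·(0.957200+0.951000+0.926800))/(1+1039/37311) = 8961/10000 ≈ 0.896100
step 5 [2.5y] zero: DF = P = 8749/10000 ≈ 0.874900
step 6 [3y] bond c/2=3/100: DF=(199337/200000 − 3/100·(0.957200+0.951000+0.926800+0.896100+0.874900))/(1+3/100) = 1667/2000 ≈ 0.833500
step 7 [3.5y] swap r/2=130/4163: DF=(1 − 130/4163·(0.957200+0.951000+0.926800+0.896100+0.874900+0.833500))/(1+130/4163) = 161/200 ≈ 0.805000
step 8 [4y] bond c/2=21/800: DF=(1884247/2000000 − 21/800·(0.957200+0.951000+0.926800+0.896100+0.874900+0.833500+0.805000))/(1+21/800) = 7583/10000 ≈ 0.758300

1 1/2 2393/2500
2 1 951/1000
3 3/2 2317/2500
4 2 8961/10000
5 5/2 8749/10000
6 3 1667/2000
7 7/2 161/200
8 4 7583/10000
f(2.5y,3y) = ((8749/10000)/(1667/2000) − 1)/(1/2) = 828/8335 ≈ 9.9340%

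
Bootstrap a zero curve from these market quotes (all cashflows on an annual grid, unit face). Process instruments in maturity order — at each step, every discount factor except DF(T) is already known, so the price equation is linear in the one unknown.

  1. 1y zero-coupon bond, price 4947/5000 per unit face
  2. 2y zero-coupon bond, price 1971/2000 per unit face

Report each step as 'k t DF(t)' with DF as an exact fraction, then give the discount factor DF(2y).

1 1 4947/5000
2 2 1971/2000
DF(2y) = 1971/2000 ≈ 0.985500

step 1 [1y] zero: DF = P = 4947/5000 ≈ 0.989400
step 2 [2y] zero: DF = P = 1971/2000 ≈ 0.985500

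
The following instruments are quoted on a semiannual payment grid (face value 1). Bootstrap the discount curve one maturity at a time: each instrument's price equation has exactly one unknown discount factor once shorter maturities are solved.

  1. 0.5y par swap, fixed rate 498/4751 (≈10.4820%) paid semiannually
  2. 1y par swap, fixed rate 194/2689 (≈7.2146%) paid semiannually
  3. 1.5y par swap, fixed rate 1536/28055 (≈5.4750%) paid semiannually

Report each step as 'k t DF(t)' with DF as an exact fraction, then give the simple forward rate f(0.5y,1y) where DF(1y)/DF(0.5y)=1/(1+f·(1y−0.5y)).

1 1/2 4751/5000
2 1 9321/10000
3 3/2 577/625
f(0.5y,1y) = ((4751/5000)/(9321/10000) − 1)/(1/2) = 362/9321 ≈ 3.8837%

step 1 [0.5y] swap r/2=249/4751: DF=(1 − 249/4751·(0))/(1+249/4751) = 4751/5000 ≈ 0.950200
step 2 [1y] swap r/2=97/2689: DF=(1 − 97/2689·(0.950200))/(1+97/2689) = 9321/10000 ≈ 0.932100
step 3 [1.5y] swap r/2=768/28055: DF=(1 − 768/28055·(0.950200+0.932100))/(1+768/28055) = 577/625 ≈ 0.923200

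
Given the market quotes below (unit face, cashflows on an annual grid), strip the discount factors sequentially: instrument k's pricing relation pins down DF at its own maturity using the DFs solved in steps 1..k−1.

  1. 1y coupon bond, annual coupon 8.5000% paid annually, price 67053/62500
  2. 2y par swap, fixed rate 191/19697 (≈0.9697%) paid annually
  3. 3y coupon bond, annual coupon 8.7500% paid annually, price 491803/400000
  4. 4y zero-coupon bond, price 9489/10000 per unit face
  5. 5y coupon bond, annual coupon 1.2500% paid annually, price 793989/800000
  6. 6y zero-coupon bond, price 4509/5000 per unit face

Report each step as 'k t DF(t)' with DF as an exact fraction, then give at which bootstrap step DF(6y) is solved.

1 1 618/625
2 2 9809/10000
3 3 9721/10000
4 4 9489/10000
5 5 4661/5000
6 6 4509/5000
DF(6y) is solved at step 6

step 1 [1y] bond c/1=17/200: DF=(67053/62500 − 17/200·(0))/(1+17/200) = 618/625 ≈ 0.988800
step 2 [2y] swap r/1=191/19697: DF=(1 − 191/19697·(0.988800))/(1+191/19697) = 9809/10000 ≈ 0.980900
step 3 [3y] bond c/1=7/80: DF=(491803/400000 − 7/80·(0.988800+0.980900))/(1+7/80) = 9721/10000 ≈ 0.972100
step 4 [4y] zero: DF = P = 9489/10000 ≈ 0.948900
step 5 [5y] bond c/1=1/80: DF=(793989/800000 − 1/80·(0.988800+0.980900+0.972100+0.948900))/(1+1/80) = 4661/5000 ≈ 0.932200
step 6 [6y] zero: DF = P = 4509/5000 ≈ 0.901800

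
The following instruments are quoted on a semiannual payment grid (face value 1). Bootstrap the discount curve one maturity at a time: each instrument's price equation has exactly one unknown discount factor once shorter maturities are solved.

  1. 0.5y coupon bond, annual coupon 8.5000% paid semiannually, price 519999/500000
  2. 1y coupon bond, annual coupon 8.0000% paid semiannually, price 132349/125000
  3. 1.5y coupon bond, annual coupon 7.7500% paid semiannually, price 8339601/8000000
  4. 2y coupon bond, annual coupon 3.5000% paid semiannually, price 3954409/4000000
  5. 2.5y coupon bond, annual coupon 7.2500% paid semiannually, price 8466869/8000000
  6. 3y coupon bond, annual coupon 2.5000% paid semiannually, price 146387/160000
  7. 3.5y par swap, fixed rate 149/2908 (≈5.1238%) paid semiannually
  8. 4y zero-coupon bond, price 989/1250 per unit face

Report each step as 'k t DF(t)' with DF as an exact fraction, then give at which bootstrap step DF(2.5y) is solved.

1 1/2 1247/1250
2 1 9797/10000
3 3/2 4649/5000
4 2 576/625
5 5/2 4437/5000
6 3 4227/5000
7 7/2 8361/10000
8 4 989/1250
DF(2.5y) is solved at step 5

step 1 [0.5y] bond c/2=17/400: DF=(519999/500000 − 17/400·(0))/(1+17/400) = 1247/1250 ≈ 0.997600
step 2 [1y] bond c/2=1/25: DF=(132349/125000 − 1/25·(0.997600))/(1+1/25) = 9797/10000 ≈ 0.979700
step 3 [1.5y] bond c/2=31/800: DF=(8339601/8000000 − 31/800·(0.997600+0.979700))/(1+31/800) = 4649/5000 ≈ 0.929800
step 4 [2y] bond c/2=7/400: DF=(3954409/4000000 − 7/400·(0.997600+0.979700+0.929800))/(1+7/400) = 576/625 ≈ 0.921600
step 5 [2.5y] bond c/2=29/800: DF=(8466869/8000000 − 29/800·(0.997600+0.979700+0.929800+0.921600))/(1+29/800) = 4437/5000 ≈ 0.887400
step 6 [3y] bond c/2=1/80: DF=(146387/160000 − 1/80·(0.997600+0.979700+0.929800+0.921600+0.887400))/(1+1/80) = 4227/5000 ≈ 0.845400
step 7 [3.5y] swap r/2=149/5816: DF=(1 − 149/5816·(0.997600+0.979700+0.929800+0.921600+0.887400+0.845400))/(1+149/5816) = 8361/10000 ≈ 0.836100
step 8 [4y] zero: DF = P = 989/1250 ≈ 0.791200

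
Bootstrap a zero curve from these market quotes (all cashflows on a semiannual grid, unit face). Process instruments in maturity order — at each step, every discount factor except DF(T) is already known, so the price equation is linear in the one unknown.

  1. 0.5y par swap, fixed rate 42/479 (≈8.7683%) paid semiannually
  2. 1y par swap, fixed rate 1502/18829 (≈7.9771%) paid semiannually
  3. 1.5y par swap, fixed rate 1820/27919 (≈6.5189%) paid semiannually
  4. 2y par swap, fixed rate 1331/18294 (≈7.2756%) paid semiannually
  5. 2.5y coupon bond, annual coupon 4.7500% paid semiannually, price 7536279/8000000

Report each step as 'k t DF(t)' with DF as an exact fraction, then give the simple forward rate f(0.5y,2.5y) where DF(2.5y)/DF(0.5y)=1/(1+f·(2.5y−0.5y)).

1 1/2 479/500
2 1 9249/10000
3 3/2 909/1000
4 2 8669/10000
5 5/2 8353/10000
f(0.5y,2.5y) = ((479/500)/(8353/10000) − 1)/(2) = 1227/16706 ≈ 7.3447%

step 1 [0.5y] swap r/2=21/479: DF=(1 − 21/479·(0))/(1+21/479) = 479/500 ≈ 0.958000
step 2 [1y] swap r/2=751/18829: DF=(1 − 751/18829·(0.958000))/(1+751/18829) = 9249/10000 ≈ 0.924900
step 3 [1.5y] swap r/2=910/27919: DF=(1 − 910/27919·(0.958000+0.924900))/(1+910/27919) = 909/1000 ≈ 0.909000
step 4 [2y] swap r/2=1331/36588: DF=(1 − 1331/36588·(0.958000+0.924900+0.909000))/(1+1331/36588) = 8669/10000 ≈ 0.866900
step 5 [2.5y] bond c/2=19/800: DF=(7536279/8000000 − 19/800·(0.958000+0.924900+0.909000+0.866900))/(1+19/800) = 8353/10000 ≈ 0.835300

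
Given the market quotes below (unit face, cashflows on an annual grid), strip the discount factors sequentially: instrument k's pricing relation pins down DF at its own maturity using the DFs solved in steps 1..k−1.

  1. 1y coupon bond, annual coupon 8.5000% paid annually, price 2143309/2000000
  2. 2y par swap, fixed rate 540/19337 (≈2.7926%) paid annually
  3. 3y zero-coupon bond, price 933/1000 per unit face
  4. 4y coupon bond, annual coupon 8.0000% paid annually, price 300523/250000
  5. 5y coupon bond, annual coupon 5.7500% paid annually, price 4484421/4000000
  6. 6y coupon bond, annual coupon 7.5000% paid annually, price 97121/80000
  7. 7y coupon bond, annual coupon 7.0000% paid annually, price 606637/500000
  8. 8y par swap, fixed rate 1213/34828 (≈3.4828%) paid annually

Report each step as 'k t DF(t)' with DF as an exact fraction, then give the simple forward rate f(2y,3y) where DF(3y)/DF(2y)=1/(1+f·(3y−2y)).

1 1 9877/10000
2 2 473/500
3 3 933/1000
4 4 9007/10000
5 5 8553/10000
6 6 2017/2500
7 7 7787/10000
8 8 3787/5000
f(2y,3y) = ((473/500)/(933/1000) − 1)/(1) = 13/933 ≈ 1.3934%

step 1 [1y] bond c/1=17/200: DF=(2143309/2000000 − 17/200·(0))/(1+17/200) = 9877/10000 ≈ 0.987700
step 2 [2y] swap r/1=540/19337: DF=(1 − 540/19337·(0.987700))/(1+540/19337) = 473/500 ≈ 0.946000
step 3 [3y] zero: DF = P = 933/1000 ≈ 0.933000
step 4 [4y] bond c/1=2/25: DF=(300523/250000 − 2/25·(0.987700+0.946000+0.933000))/(1+2/25) = 9007/10000 ≈ 0.900700
step 5 [5y] bond c/1=23/400: DF=(4484421/4000000 − 23/400·(0.987700+0.946000+0.933000+0.900700))/(1+23/400) = 8553/10000 ≈ 0.855300
step 6 [6y] bond c/1=3/40: DF=(97121/80000 − 3/40·(0.987700+0.946000+0.933000+0.900700+0.855300))/(1+3/40) = 2017/2500 ≈ 0.806800
step 7 [7y] bond c/1=7/100: DF=(606637/500000 − 7/100·(0.987700+0.946000+0.933000+0.900700+0.855300+0.806800))/(1+7/100) = 7787/10000 ≈ 0.778700
step 8 [8y] swap r/1=1213/34828: DF=(1 − 1213/34828·(0.987700+0.946000+0.933000+0.900700+0.855300+0.806800+0.778700))/(1+1213/34828) = 3787/5000 ≈ 0.757400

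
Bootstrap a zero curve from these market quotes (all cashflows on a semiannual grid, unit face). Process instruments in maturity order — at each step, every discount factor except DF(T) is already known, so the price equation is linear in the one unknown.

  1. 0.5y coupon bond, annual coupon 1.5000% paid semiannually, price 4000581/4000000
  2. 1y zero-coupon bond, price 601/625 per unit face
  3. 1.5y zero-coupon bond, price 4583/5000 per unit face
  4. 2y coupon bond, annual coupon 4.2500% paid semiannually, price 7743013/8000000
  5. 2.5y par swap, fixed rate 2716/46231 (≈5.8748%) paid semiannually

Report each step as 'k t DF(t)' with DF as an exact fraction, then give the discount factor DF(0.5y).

1 1/2 9927/10000
2 1 601/625
3 3/2 4583/5000
4 2 111/125
5 5/2 4321/5000
DF(0.5y) = 9927/10000 ≈ 0.992700

step 1 [0.5y] bond c/2=3/400: DF=(4000581/4000000 − 3/400·(0))/(1+3/400) = 9927/10000 ≈ 0.992700
step 2 [1y] zero: DF = P = 601/625 ≈ 0.961600
step 3 [1.5y] zero: DF = P = 4583/5000 ≈ 0.916600
step 4 [2y] bond c/2=17/800: DF=(7743013/8000000 − 17/800·(0.992700+0.961600+0.916600))/(1+17/800) = 111/125 ≈ 0.888000
step 5 [2.5y] swap r/2=1358/46231: DF=(1 − 1358/46231·(0.992700+0.961600+0.916600+0.888000))/(1+1358/46231) = 4321/5000 ≈ 0.864200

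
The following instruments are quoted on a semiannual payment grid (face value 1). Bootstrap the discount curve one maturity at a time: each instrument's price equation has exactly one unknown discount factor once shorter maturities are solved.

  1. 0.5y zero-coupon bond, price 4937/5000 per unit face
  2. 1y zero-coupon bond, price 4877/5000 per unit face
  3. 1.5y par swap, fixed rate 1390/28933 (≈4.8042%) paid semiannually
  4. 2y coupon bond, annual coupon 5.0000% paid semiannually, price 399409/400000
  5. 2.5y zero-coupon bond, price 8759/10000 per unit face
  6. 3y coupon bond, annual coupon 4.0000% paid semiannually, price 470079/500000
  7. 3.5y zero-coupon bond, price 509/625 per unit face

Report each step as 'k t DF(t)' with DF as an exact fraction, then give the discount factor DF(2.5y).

step 1 [0.5y] zero: DF = P = 4937/5000 ≈ 0.987400
step 2 [1y] zero: DF = P = 4877/5000 ≈ 0.975400
step 3 [1.5y] swap r/2=695/28933: DF=(1 − 695/28933·(0.987400+0.975400))/(1+695/28933) = 1861/2000 ≈ 0.930500
step 4 [2y] bond c/2=1/40: DF=(399409/400000 − 1/40·(0.987400+0.975400+0.930500))/(1+1/40) = 2259/2500 ≈ 0.903600
step 5 [2.5y] zero: DF = P = 8759/10000 ≈ 0.875900
step 6 [3y] bond c/2=1/50: DF=(470079/500000 − 1/50·(0.987400+0.975400+0.930500+0.903600+0.875900))/(1+1/50) = 8301/10000 ≈ 0.830100
step 7 [3.5y] zero: DF = P = 509/625 ≈ 0.814400

1 1/2 4937/5000
2 1 4877/5000
3 3/2 1861/2000
4 2 2259/2500
5 5/2 8759/10000
6 3 8301/10000
7 7/2 509/625
DF(2.5y) = 8759/10000 ≈ 0.875900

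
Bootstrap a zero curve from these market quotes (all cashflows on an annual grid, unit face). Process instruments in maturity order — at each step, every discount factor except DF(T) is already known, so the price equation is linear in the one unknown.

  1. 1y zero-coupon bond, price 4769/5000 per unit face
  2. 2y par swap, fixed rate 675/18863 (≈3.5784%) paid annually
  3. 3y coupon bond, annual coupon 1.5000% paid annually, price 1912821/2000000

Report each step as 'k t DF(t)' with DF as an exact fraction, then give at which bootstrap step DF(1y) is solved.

1 1 4769/5000
2 2 373/400
3 3 1143/1250
DF(1y) is solved at step 1

step 1 [1y] zero: DF = P = 4769/5000 ≈ 0.953800
step 2 [2y] swap r/1=675/18863: DF=(1 − 675/18863·(0.953800))/(1+675/18863) = 373/400 ≈ 0.932500
step 3 [3y] bond c/1=3/200: DF=(1912821/2000000 − 3/200·(0.953800+0.932500))/(1+3/200) = 1143/1250 ≈ 0.914400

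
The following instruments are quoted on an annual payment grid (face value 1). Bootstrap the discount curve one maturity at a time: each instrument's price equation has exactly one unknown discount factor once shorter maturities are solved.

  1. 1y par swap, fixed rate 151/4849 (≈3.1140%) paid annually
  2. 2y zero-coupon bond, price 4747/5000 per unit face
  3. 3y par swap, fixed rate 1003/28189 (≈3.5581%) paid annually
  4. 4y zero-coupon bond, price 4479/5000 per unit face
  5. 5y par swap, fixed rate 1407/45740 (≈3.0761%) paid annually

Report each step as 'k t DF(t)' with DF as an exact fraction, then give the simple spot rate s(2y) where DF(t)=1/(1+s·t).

1 1 4849/5000
2 2 4747/5000
3 3 8997/10000
4 4 4479/5000
5 5 8593/10000
s(2y) = (1/(4747/5000) − 1)/(2) = 253/9494 ≈ 2.6648%

step 1 [1y] swap r/1=151/4849: DF=(1 − 151/4849·(0))/(1+151/4849) = 4849/5000 ≈ 0.969800
step 2 [2y] zero: DF = P = 4747/5000 ≈ 0.949400
step 3 [3y] swap r/1=1003/28189: DF=(1 − 1003/28189·(0.969800+0.949400))/(1+1003/28189) = 8997/10000 ≈ 0.899700
step 4 [4y] zero: DF = P = 4479/5000 ≈ 0.895800
step 5 [5y] swap r/1=1407/45740: DF=(1 − 1407/45740·(0.969800+0.949400+0.899700+0.895800))/(1+1407/45740) = 8593/10000 ≈ 0.859300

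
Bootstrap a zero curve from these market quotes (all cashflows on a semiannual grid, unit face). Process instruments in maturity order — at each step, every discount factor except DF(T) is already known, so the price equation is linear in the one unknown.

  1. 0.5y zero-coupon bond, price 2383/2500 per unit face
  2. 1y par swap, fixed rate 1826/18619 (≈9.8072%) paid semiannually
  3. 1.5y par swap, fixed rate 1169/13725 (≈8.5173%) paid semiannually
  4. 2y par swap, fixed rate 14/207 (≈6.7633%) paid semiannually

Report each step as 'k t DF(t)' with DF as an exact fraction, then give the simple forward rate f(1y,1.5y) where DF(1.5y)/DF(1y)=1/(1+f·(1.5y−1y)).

step 1 [0.5y] zero: DF = P = 2383/2500 ≈ 0.953200
step 2 [1y] swap r/2=913/18619: DF=(1 − 913/18619·(0.953200))/(1+913/18619) = 9087/10000 ≈ 0.908700
step 3 [1.5y] swap r/2=1169/27450: DF=(1 − 1169/27450·(0.953200+0.908700))/(1+1169/27450) = 8831/10000 ≈ 0.883100
step 4 [2y] swap r/2=7/207: DF=(1 − 7/207·(0.953200+0.908700+0.883100))/(1+7/207) = 351/400 ≈ 0.877500

1 1/2 2383/2500
2 1 9087/10000
3 3/2 8831/10000
4 2 351/400
f(1y,1.5y) = ((9087/10000)/(8831/10000) − 1)/(1/2) = 512/8831 ≈ 5.7978%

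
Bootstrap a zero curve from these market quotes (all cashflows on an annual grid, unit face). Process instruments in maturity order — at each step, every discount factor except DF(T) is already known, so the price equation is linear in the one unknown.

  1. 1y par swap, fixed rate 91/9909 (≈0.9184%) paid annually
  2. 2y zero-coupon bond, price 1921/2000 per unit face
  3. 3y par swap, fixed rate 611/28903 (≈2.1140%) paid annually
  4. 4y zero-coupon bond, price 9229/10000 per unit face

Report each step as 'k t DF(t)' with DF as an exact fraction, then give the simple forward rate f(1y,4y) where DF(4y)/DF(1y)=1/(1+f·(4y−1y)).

step 1 [1y] swap r/1=91/9909: DF=(1 − 91/9909·(0))/(1+91/9909) = 9909/10000 ≈ 0.990900
step 2 [2y] zero: DF = P = 1921/2000 ≈ 0.960500
step 3 [3y] swap r/1=611/28903: DF=(1 − 611/28903·(0.990900+0.960500))/(1+611/28903) = 9389/10000 ≈ 0.938900
step 4 [4y] zero: DF = P = 9229/10000 ≈ 0.922900

1 1 9909/10000
2 2 1921/2000
3 3 9389/10000
4 4 9229/10000
f(1y,4y) = ((9909/10000)/(9229/10000) − 1)/(3) = 680/27687 ≈ 2.4560%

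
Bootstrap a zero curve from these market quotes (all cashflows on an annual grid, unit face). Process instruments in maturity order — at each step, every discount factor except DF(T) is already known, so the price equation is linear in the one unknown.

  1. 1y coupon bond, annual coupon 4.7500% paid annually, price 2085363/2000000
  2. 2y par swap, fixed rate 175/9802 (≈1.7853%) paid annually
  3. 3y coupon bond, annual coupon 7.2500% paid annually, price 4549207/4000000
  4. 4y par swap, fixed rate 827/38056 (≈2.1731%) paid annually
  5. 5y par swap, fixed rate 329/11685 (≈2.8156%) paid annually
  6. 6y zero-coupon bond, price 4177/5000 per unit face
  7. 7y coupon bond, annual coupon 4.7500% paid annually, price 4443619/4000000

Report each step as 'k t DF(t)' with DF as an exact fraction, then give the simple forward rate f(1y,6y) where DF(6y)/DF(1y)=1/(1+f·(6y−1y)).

1 1 4977/5000
2 2 193/200
3 3 9279/10000
4 4 9173/10000
5 5 2171/2500
6 6 4177/5000
7 7 8107/10000
f(1y,6y) = ((4977/5000)/(4177/5000) − 1)/(5) = 160/4177 ≈ 3.8305%

step 1 [1y] bond c/1=19/400: DF=(2085363/2000000 − 19/400·(0))/(1+19/400) = 4977/5000 ≈ 0.995400
step 2 [2y] swap r/1=175/9802: DF=(1 − 175/9802·(0.995400))/(1+175/9802) = 193/200 ≈ 0.965000
step 3 [3y] bond c/1=29/400: DF=(4549207/4000000 − 29/400·(0.995400+0.965000))/(1+29/400) = 9279/10000 ≈ 0.927900
step 4 [4y] swap r/1=827/38056: DF=(1 − 827/38056·(0.995400+0.965000+0.927900))/(1+827/38056) = 9173/10000 ≈ 0.917300
step 5 [5y] swap r/1=329/11685: DF=(1 − 329/11685·(0.995400+0.965000+0.927900+0.917300))/(1+329/11685) = 2171/2500 ≈ 0.868400
step 6 [6y] zero: DF = P = 4177/5000 ≈ 0.835400
step 7 [7y] bond c/1=19/400: DF=(4443619/4000000 − 19/400·(0.995400+0.965000+0.927900+0.917300+0.868400+0.835400))/(1+19/400) = 8107/10000 ≈ 0.810700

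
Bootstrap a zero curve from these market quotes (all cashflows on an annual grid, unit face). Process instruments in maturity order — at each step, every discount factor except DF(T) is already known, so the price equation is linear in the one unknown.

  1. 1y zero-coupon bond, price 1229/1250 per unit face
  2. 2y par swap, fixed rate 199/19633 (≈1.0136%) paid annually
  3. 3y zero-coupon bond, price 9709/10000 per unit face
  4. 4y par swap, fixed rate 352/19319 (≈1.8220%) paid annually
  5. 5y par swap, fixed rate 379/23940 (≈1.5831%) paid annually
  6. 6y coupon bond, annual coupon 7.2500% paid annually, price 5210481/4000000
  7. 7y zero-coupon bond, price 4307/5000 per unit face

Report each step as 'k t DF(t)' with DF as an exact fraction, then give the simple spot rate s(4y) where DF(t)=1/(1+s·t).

step 1 [1y] zero: DF = P = 1229/1250 ≈ 0.983200
step 2 [2y] swap r/1=199/19633: DF=(1 − 199/19633·(0.983200))/(1+199/19633) = 9801/10000 ≈ 0.980100
step 3 [3y] zero: DF = P = 9709/10000 ≈ 0.970900
step 4 [4y] swap r/1=352/19319: DF=(1 − 352/19319·(0.983200+0.980100+0.970900))/(1+352/19319) = 581/625 ≈ 0.929600
step 5 [5y] swap r/1=379/23940: DF=(1 − 379/23940·(0.983200+0.980100+0.970900+0.929600))/(1+379/23940) = 4621/5000 ≈ 0.924200
step 6 [6y] bond c/1=29/400: DF=(5210481/4000000 − 29/400·(0.983200+0.980100+0.970900+0.929600+0.924200))/(1+29/400) = 8909/10000 ≈ 0.890900
step 7 [7y] zero: DF = P = 4307/5000 ≈ 0.861400

1 1 1229/1250
2 2 9801/10000
3 3 9709/10000
4 4 581/625
5 5 4621/5000
6 6 8909/10000
7 7 4307/5000
s(4y) = (1/(581/625) − 1)/(4) = 11/581 ≈ 1.8933%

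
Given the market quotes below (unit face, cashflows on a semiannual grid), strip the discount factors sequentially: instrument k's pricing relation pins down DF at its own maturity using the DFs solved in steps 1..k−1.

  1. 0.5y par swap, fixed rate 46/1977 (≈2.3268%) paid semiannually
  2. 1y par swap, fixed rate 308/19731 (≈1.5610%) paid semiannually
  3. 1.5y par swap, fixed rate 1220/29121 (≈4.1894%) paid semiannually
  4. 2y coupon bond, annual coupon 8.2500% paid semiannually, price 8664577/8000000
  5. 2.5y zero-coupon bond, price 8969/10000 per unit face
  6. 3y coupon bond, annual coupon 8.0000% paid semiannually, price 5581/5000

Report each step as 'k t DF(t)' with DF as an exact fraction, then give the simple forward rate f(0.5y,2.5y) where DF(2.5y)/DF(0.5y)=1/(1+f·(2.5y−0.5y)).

step 1 [0.5y] swap r/2=23/1977: DF=(1 − 23/1977·(0))/(1+23/1977) = 1977/2000 ≈ 0.988500
step 2 [1y] swap r/2=154/19731: DF=(1 − 154/19731·(0.988500))/(1+154/19731) = 4923/5000 ≈ 0.984600
step 3 [1.5y] swap r/2=610/29121: DF=(1 − 610/29121·(0.988500+0.984600))/(1+610/29121) = 939/1000 ≈ 0.939000
step 4 [2y] bond c/2=33/800: DF=(8664577/8000000 − 33/800·(0.988500+0.984600+0.939000))/(1+33/800) = 578/625 ≈ 0.924800
step 5 [2.5y] zero: DF = P = 8969/10000 ≈ 0.896900
step 6 [3y] bond c/2=1/25: DF=(5581/5000 − 1/25·(0.988500+0.984600+0.939000+0.924800+0.896900))/(1+1/25) = 557/625 ≈ 0.891200

1 1/2 1977/2000
2 1 4923/5000
3 3/2 939/1000
4 2 578/625
5 5/2 8969/10000
6 3 557/625
f(0.5y,2.5y) = ((1977/2000)/(8969/10000) − 1)/(2) = 458/8969 ≈ 5.1065%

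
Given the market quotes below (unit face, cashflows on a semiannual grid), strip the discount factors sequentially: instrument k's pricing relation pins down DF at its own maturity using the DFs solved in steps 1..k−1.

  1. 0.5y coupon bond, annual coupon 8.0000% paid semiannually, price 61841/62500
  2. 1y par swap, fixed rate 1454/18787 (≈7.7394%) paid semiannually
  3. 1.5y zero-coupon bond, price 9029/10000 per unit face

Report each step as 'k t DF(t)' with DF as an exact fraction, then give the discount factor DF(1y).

step 1 [0.5y] bond c/2=1/25: DF=(61841/62500 − 1/25·(0))/(1+1/25) = 4757/5000 ≈ 0.951400
step 2 [1y] swap r/2=727/18787: DF=(1 − 727/18787·(0.951400))/(1+727/18787) = 9273/10000 ≈ 0.927300
step 3 [1.5y] zero: DF = P = 9029/10000 ≈ 0.902900

1 1/2 4757/5000
2 1 9273/10000
3 3/2 9029/10000
DF(1y) = 9273/10000 ≈ 0.927300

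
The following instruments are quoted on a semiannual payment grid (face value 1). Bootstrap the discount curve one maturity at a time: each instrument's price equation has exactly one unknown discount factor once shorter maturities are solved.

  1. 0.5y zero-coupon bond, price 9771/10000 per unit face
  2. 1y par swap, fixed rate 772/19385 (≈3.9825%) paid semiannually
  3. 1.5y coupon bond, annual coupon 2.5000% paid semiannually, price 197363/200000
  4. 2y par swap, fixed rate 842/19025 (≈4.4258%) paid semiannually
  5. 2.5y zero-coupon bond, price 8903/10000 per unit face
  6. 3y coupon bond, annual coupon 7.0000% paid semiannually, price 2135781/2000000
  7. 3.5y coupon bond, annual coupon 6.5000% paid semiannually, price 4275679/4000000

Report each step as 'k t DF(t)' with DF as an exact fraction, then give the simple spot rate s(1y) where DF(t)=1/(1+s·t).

1 1/2 9771/10000
2 1 4807/5000
3 3/2 9507/10000
4 2 4579/5000
5 5/2 8903/10000
6 3 873/1000
7 7/2 43/50
s(1y) = (1/(4807/5000) − 1)/(1) = 193/4807 ≈ 4.0150%

step 1 [0.5y] zero: DF = P = 9771/10000 ≈ 0.977100
step 2 [1y] swap r/2=386/19385: DF=(1 − 386/19385·(0.977100))/(1+386/19385) = 4807/5000 ≈ 0.961400
step 3 [1.5y] bond c/2=1/80: DF=(197363/200000 − 1/80·(0.977100+0.961400))/(1+1/80) = 9507/10000 ≈ 0.950700
step 4 [2y] swap r/2=421/19025: DF=(1 − 421/19025·(0.977100+0.961400+0.950700))/(1+421/19025) = 4579/5000 ≈ 0.915800
step 5 [2.5y] zero: DF = P = 8903/10000 ≈ 0.890300
step 6 [3y] bond c/2=7/200: DF=(2135781/2000000 − 7/200·(0.977100+0.961400+0.950700+0.915800+0.890300))/(1+7/200) = 873/1000 ≈ 0.873000
step 7 [3.5y] bond c/2=13/400: DF=(4275679/4000000 − 13/400·(0.977100+0.961400+0.950700+0.915800+0.890300+0.873000))/(1+13/400) = 43/50 ≈ 0.860000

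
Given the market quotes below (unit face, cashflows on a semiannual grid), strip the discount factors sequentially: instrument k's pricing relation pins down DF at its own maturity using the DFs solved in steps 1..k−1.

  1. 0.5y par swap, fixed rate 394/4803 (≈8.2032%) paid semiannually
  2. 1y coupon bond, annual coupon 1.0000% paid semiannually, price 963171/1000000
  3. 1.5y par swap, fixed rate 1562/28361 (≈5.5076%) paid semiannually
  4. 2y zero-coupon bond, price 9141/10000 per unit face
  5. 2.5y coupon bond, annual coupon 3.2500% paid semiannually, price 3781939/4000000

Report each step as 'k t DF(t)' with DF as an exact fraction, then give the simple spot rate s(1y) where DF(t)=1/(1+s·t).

1 1/2 4803/5000
2 1 596/625
3 3/2 9219/10000
4 2 9141/10000
5 5/2 544/625
s(1y) = (1/(596/625) − 1)/(1) = 29/596 ≈ 4.8658%

step 1 [0.5y] swap r/2=197/4803: DF=(1 − 197/4803·(0))/(1+197/4803) = 4803/5000 ≈ 0.960600
step 2 [1y] bond c/2=1/200: DF=(963171/1000000 − 1/200·(0.960600))/(1+1/200) = 596/625 ≈ 0.953600
step 3 [1.5y] swap r/2=781/28361: DF=(1 − 781/28361·(0.960600+0.953600))/(1+781/28361) = 9219/10000 ≈ 0.921900
step 4 [2y] zero: DF = P = 9141/10000 ≈ 0.914100
step 5 [2.5y] bond c/2=13/800: DF=(3781939/4000000 − 13/800·(0.960600+0.953600+0.921900+0.914100))/(1+13/800) = 544/625 ≈ 0.870400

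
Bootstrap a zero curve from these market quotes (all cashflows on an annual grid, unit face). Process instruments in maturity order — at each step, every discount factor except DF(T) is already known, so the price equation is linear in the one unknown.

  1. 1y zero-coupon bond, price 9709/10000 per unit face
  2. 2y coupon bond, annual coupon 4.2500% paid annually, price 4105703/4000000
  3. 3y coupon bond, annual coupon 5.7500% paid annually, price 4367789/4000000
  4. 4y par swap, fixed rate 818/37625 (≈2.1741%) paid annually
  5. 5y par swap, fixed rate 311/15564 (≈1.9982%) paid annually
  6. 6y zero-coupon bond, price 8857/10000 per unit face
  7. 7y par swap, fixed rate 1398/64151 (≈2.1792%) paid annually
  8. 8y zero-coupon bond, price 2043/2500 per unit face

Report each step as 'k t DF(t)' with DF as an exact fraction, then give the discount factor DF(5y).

step 1 [1y] zero: DF = P = 9709/10000 ≈ 0.970900
step 2 [2y] bond c/1=17/400: DF=(4105703/4000000 − 17/400·(0.970900))/(1+17/400) = 189/200 ≈ 0.945000
step 3 [3y] bond c/1=23/400: DF=(4367789/4000000 − 23/400·(0.970900+0.945000))/(1+23/400) = 2321/2500 ≈ 0.928400
step 4 [4y] swap r/1=818/37625: DF=(1 − 818/37625·(0.970900+0.945000+0.928400))/(1+818/37625) = 4591/5000 ≈ 0.918200
step 5 [5y] swap r/1=311/15564: DF=(1 − 311/15564·(0.970900+0.945000+0.928400+0.918200))/(1+311/15564) = 9067/10000 ≈ 0.906700
step 6 [6y] zero: DF = P = 8857/10000 ≈ 0.885700
step 7 [7y] swap r/1=1398/64151: DF=(1 − 1398/64151·(0.970900+0.945000+0.928400+0.918200+0.906700+0.885700))/(1+1398/64151) = 4301/5000 ≈ 0.860200
step 8 [8y] zero: DF = P = 2043/2500 ≈ 0.817200

1 1 9709/10000
2 2 189/200
3 3 2321/2500
4 4 4591/5000
5 5 9067/10000
6 6 8857/10000
7 7 4301/5000
8 8 2043/2500
DF(5y) = 9067/10000 ≈ 0.906700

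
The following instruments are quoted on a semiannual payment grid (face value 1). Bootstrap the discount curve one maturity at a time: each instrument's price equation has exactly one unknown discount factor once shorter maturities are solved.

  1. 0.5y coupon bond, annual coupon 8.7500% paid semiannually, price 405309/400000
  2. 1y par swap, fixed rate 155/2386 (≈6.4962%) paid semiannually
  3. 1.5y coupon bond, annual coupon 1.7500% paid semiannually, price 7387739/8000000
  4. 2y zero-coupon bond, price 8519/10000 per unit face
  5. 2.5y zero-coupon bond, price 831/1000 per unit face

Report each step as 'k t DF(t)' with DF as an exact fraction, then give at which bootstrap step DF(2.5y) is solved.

step 1 [0.5y] bond c/2=7/160: DF=(405309/400000 − 7/160·(0))/(1+7/160) = 2427/2500 ≈ 0.970800
step 2 [1y] swap r/2=155/4772: DF=(1 − 155/4772·(0.970800))/(1+155/4772) = 469/500 ≈ 0.938000
step 3 [1.5y] bond c/2=7/800: DF=(7387739/8000000 − 7/800·(0.970800+0.938000))/(1+7/800) = 8989/10000 ≈ 0.898900
step 4 [2y] zero: DF = P = 8519/10000 ≈ 0.851900
step 5 [2.5y] zero: DF = P = 831/1000 ≈ 0.831000

1 1/2 2427/2500
2 1 469/500
3 3/2 8989/10000
4 2 8519/10000
5 5/2 831/1000
DF(2.5y) is solved at step 5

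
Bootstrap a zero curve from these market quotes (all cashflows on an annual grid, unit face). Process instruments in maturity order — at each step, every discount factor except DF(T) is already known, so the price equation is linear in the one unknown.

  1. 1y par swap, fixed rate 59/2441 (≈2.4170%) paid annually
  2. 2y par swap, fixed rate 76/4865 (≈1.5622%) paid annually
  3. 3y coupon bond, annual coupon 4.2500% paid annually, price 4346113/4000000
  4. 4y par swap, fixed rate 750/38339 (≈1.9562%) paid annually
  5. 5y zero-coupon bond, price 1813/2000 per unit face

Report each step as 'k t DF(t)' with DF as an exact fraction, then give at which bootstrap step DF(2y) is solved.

step 1 [1y] swap r/1=59/2441: DF=(1 − 59/2441·(0))/(1+59/2441) = 2441/2500 ≈ 0.976400
step 2 [2y] swap r/1=76/4865: DF=(1 − 76/4865·(0.976400))/(1+76/4865) = 606/625 ≈ 0.969600
step 3 [3y] bond c/1=17/400: DF=(4346113/4000000 − 17/400·(0.976400+0.969600))/(1+17/400) = 9629/10000 ≈ 0.962900
step 4 [4y] swap r/1=750/38339: DF=(1 − 750/38339·(0.976400+0.969600+0.962900))/(1+750/38339) = 37/40 ≈ 0.925000
step 5 [5y] zero: DF = P = 1813/2000 ≈ 0.906500

1 1 2441/2500
2 2 606/625
3 3 9629/10000
4 4 37/40
5 5 1813/2000
DF(2y) is solved at step 2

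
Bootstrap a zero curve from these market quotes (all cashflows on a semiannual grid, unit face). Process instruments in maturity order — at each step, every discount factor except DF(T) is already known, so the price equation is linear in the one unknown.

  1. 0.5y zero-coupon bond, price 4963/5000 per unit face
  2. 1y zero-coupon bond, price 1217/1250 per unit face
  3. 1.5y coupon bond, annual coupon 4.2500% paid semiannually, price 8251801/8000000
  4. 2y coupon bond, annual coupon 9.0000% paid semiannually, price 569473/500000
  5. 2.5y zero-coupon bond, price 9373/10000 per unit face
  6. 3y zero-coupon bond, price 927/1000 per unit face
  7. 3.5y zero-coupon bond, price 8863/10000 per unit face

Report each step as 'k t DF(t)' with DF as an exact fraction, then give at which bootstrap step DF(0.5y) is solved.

1 1/2 4963/5000
2 1 1217/1250
3 3/2 9691/10000
4 2 1927/2000
5 5/2 9373/10000
6 3 927/1000
7 7/2 8863/10000
DF(0.5y) is solved at step 1

step 1 [0.5y] zero: DF = P = 4963/5000 ≈ 0.992600
step 2 [1y] zero: DF = P = 1217/1250 ≈ 0.973600
step 3 [1.5y] bond c/2=17/800: DF=(8251801/8000000 − 17/800·(0.992600+0.973600))/(1+17/800) = 9691/10000 ≈ 0.969100
step 4 [2y] bond c/2=9/200: DF=(569473/500000 − 9/200·(0.992600+0.973600+0.969100))/(1+9/200) = 1927/2000 ≈ 0.963500
step 5 [2.5y] zero: DF = P = 9373/10000 ≈ 0.937300
step 6 [3y] zero: DF = P = 927/1000 ≈ 0.927000
step 7 [3.5y] zero: DF = P = 8863/10000 ≈ 0.886300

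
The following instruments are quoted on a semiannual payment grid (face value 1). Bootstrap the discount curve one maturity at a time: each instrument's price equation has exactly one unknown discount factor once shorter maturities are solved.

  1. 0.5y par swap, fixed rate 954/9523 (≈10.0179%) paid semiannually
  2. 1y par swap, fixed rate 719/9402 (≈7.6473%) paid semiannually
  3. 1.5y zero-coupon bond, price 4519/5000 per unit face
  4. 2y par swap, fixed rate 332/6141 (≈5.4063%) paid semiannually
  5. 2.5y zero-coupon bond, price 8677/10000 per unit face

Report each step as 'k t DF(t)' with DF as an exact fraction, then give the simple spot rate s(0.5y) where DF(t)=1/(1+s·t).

step 1 [0.5y] swap r/2=477/9523: DF=(1 − 477/9523·(0))/(1+477/9523) = 9523/10000 ≈ 0.952300
step 2 [1y] swap r/2=719/18804: DF=(1 − 719/18804·(0.952300))/(1+719/18804) = 9281/10000 ≈ 0.928100
step 3 [1.5y] zero: DF = P = 4519/5000 ≈ 0.903800
step 4 [2y] swap r/2=166/6141: DF=(1 − 166/6141·(0.952300+0.928100+0.903800))/(1+166/6141) = 2251/2500 ≈ 0.900400
step 5 [2.5y] zero: DF = P = 8677/10000 ≈ 0.867700

1 1/2 9523/10000
2 1 9281/10000
3 3/2 4519/5000
4 2 2251/2500
5 5/2 8677/10000
s(0.5y) = (1/(9523/10000) − 1)/(1/2) = 954/9523 ≈ 10.0179%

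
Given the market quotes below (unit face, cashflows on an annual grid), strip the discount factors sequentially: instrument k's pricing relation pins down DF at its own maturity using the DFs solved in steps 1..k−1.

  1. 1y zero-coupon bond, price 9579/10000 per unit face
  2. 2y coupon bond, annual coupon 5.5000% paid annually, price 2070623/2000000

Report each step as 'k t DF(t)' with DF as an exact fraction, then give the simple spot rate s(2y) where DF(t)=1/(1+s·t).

step 1 [1y] zero: DF = P = 9579/10000 ≈ 0.957900
step 2 [2y] bond c/1=11/200: DF=(2070623/2000000 − 11/200·(0.957900))/(1+11/200) = 4657/5000 ≈ 0.931400

1 1 9579/10000
2 2 4657/5000
s(2y) = (1/(4657/5000) − 1)/(2) = 343/9314 ≈ 3.6826%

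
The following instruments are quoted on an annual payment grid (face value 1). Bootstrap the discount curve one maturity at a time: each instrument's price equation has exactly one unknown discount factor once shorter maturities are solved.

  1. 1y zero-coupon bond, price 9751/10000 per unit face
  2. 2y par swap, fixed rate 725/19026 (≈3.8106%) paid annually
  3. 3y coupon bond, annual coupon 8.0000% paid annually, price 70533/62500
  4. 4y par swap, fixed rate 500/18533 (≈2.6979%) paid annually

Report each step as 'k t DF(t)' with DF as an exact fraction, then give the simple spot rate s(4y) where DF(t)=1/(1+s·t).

step 1 [1y] zero: DF = P = 9751/10000 ≈ 0.975100
step 2 [2y] swap r/1=725/19026: DF=(1 − 725/19026·(0.975100))/(1+725/19026) = 371/400 ≈ 0.927500
step 3 [3y] bond c/1=2/25: DF=(70533/62500 − 2/25·(0.975100+0.927500))/(1+2/25) = 113/125 ≈ 0.904000
step 4 [4y] swap r/1=500/18533: DF=(1 − 500/18533·(0.975100+0.927500+0.904000))/(1+500/18533) = 9/10 ≈ 0.900000

1 1 9751/10000
2 2 371/400
3 3 113/125
4 4 9/10
s(4y) = (1/(9/10) − 1)/(4) = 1/36 ≈ 2.7778%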